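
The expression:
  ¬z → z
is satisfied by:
  {z: True}


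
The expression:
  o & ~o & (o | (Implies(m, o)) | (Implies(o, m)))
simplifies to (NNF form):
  False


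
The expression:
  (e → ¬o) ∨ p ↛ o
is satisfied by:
  {e: False, o: False}
  {o: True, e: False}
  {e: True, o: False}


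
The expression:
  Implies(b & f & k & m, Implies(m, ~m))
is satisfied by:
  {k: False, m: False, b: False, f: False}
  {f: True, k: False, m: False, b: False}
  {b: True, k: False, m: False, f: False}
  {f: True, b: True, k: False, m: False}
  {m: True, f: False, k: False, b: False}
  {f: True, m: True, k: False, b: False}
  {b: True, m: True, f: False, k: False}
  {f: True, b: True, m: True, k: False}
  {k: True, b: False, m: False, f: False}
  {f: True, k: True, b: False, m: False}
  {b: True, k: True, f: False, m: False}
  {f: True, b: True, k: True, m: False}
  {m: True, k: True, b: False, f: False}
  {f: True, m: True, k: True, b: False}
  {b: True, m: True, k: True, f: False}


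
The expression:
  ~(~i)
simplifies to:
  i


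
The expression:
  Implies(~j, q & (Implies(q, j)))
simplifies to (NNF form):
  j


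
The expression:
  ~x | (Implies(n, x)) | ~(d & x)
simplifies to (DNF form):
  True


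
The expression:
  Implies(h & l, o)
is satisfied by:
  {o: True, l: False, h: False}
  {l: False, h: False, o: False}
  {h: True, o: True, l: False}
  {h: True, l: False, o: False}
  {o: True, l: True, h: False}
  {l: True, o: False, h: False}
  {h: True, l: True, o: True}


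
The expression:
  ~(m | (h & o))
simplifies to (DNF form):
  (~h & ~m) | (~m & ~o)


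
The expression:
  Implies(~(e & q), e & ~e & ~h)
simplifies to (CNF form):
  e & q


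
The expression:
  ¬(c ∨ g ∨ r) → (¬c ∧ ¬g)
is always true.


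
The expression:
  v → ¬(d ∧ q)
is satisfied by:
  {v: False, q: False, d: False}
  {d: True, v: False, q: False}
  {q: True, v: False, d: False}
  {d: True, q: True, v: False}
  {v: True, d: False, q: False}
  {d: True, v: True, q: False}
  {q: True, v: True, d: False}


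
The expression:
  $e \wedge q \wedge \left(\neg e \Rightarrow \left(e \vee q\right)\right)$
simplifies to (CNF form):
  $e \wedge q$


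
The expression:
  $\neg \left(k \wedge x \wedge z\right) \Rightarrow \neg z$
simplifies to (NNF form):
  $\left(k \wedge x\right) \vee \neg z$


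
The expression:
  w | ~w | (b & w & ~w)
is always true.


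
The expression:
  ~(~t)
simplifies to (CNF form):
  t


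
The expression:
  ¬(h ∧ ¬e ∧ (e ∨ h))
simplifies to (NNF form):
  e ∨ ¬h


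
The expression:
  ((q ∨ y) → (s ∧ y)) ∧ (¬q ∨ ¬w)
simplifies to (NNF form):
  (s ∨ ¬y) ∧ (y ∨ ¬q) ∧ (¬q ∨ ¬w)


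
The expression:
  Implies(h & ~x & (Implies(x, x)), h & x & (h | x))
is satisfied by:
  {x: True, h: False}
  {h: False, x: False}
  {h: True, x: True}


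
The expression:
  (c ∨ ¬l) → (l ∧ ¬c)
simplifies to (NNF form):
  l ∧ ¬c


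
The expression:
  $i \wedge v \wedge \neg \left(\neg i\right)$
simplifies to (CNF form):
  $i \wedge v$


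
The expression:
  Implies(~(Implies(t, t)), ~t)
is always true.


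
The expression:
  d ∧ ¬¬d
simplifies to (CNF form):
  d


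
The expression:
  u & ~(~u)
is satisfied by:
  {u: True}


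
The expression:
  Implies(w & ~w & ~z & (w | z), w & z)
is always true.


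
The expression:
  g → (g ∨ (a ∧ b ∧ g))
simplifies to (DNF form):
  True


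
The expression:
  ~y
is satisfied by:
  {y: False}


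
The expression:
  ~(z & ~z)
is always true.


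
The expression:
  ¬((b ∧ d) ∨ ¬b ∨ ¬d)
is never true.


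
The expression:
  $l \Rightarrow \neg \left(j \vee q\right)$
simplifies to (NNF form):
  $\left(\neg j \wedge \neg q\right) \vee \neg l$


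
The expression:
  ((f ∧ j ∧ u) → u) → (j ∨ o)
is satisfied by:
  {o: True, j: True}
  {o: True, j: False}
  {j: True, o: False}


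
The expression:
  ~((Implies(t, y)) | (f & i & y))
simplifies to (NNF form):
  t & ~y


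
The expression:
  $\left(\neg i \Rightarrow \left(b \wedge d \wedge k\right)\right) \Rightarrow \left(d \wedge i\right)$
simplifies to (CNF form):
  $\left(d \vee \neg i\right) \wedge \left(i \vee \neg i\right) \wedge \left(d \vee \neg b \vee \neg i\right) \wedge \left(d \vee \neg d \vee \neg i\right) \wedge \left(d \vee \neg i \vee \neg k\right) \wedge \left(i \vee \neg b \vee \neg i\right) \wedge \left(i \vee \neg d \vee \neg i\right) \wedge \left(i \vee \neg i \vee \neg k\right) \wedge \left(d \vee \neg b \vee \neg d \vee \neg i\right) \wedge \left(d \vee \neg b \vee \neg d \vee \neg k\right) \wedge \left(d \vee \neg b \vee \neg i \vee \neg k\right) \wedge \left(d \vee \neg d \vee \neg i \vee \neg k\right) \wedge \left(i \vee \neg b \vee \neg d \vee \neg i\right) \wedge \left(i \vee \neg b \vee \neg d \vee \neg k\right) \wedge \left(i \vee \neg b \vee \neg i \vee \neg k\right) \wedge \left(i \vee \neg d \vee \neg i \vee \neg k\right)$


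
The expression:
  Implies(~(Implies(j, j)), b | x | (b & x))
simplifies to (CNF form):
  True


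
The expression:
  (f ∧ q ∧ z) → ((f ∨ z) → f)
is always true.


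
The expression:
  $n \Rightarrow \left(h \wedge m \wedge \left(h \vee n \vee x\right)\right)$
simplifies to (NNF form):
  $\left(h \wedge m\right) \vee \neg n$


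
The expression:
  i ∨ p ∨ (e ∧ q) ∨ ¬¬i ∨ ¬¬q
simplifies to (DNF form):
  i ∨ p ∨ q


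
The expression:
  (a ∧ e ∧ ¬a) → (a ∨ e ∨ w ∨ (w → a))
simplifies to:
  True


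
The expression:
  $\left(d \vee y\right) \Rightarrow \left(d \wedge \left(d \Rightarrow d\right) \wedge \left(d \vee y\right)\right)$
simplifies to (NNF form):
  $d \vee \neg y$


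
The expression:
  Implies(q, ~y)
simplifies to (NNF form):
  ~q | ~y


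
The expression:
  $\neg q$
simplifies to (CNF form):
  $\neg q$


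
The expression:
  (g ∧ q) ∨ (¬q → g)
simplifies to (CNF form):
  g ∨ q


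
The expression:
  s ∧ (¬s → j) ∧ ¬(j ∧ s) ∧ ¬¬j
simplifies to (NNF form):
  False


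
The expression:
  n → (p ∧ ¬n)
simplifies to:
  ¬n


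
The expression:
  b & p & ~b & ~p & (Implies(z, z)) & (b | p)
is never true.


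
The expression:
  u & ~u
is never true.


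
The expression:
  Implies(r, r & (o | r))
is always true.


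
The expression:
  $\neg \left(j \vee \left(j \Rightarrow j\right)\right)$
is never true.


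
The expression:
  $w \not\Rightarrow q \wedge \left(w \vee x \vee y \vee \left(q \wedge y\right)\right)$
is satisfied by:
  {w: True, q: False}


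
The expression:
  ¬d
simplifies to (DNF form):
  ¬d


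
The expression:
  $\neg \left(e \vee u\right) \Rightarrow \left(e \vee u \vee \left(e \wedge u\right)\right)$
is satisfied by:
  {e: True, u: True}
  {e: True, u: False}
  {u: True, e: False}


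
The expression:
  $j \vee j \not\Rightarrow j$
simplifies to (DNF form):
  $j$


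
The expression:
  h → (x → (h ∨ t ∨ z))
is always true.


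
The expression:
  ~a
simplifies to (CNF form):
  ~a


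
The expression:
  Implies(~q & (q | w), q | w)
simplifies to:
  True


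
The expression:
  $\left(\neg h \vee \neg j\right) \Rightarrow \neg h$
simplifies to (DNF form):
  $j \vee \neg h$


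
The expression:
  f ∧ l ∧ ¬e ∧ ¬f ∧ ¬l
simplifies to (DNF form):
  False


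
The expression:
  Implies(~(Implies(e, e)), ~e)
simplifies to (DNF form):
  True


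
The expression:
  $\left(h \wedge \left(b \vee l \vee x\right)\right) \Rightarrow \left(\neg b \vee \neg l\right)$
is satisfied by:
  {l: False, b: False, h: False}
  {h: True, l: False, b: False}
  {b: True, l: False, h: False}
  {h: True, b: True, l: False}
  {l: True, h: False, b: False}
  {h: True, l: True, b: False}
  {b: True, l: True, h: False}


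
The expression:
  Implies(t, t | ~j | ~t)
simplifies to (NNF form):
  True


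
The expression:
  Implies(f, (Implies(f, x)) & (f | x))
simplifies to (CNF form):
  x | ~f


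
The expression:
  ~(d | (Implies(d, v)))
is never true.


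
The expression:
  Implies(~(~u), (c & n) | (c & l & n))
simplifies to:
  ~u | (c & n)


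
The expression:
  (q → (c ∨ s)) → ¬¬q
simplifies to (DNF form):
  q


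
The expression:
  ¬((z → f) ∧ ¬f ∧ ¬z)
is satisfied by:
  {z: True, f: True}
  {z: True, f: False}
  {f: True, z: False}


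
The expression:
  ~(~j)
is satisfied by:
  {j: True}


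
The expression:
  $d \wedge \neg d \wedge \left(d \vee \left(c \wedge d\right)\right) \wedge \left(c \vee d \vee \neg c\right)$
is never true.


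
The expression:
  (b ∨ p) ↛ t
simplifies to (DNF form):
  (b ∧ ¬t) ∨ (p ∧ ¬t)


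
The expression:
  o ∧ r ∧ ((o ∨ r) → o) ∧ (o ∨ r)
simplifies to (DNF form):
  o ∧ r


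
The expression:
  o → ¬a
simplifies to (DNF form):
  ¬a ∨ ¬o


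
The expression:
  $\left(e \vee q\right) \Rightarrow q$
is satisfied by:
  {q: True, e: False}
  {e: False, q: False}
  {e: True, q: True}


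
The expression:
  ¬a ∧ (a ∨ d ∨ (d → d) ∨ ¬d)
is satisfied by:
  {a: False}


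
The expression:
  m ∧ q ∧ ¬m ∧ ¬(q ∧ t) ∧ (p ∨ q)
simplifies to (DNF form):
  False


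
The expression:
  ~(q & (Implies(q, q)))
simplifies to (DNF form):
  ~q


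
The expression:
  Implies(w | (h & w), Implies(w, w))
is always true.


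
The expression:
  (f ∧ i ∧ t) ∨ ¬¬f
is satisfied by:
  {f: True}


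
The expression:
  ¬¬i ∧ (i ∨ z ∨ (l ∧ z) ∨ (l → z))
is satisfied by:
  {i: True}


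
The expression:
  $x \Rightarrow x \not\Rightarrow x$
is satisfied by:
  {x: False}


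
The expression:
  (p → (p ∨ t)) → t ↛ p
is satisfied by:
  {t: True, p: False}


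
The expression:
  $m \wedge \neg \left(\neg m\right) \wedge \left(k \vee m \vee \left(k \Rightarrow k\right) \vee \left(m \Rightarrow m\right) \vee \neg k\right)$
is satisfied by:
  {m: True}


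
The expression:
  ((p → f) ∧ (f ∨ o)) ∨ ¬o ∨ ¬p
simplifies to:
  f ∨ ¬o ∨ ¬p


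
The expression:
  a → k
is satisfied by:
  {k: True, a: False}
  {a: False, k: False}
  {a: True, k: True}


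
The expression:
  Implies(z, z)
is always true.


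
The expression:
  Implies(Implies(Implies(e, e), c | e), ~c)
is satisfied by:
  {c: False}


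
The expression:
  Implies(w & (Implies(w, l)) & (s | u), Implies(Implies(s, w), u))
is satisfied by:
  {u: True, l: False, w: False, s: False}
  {s: False, l: False, u: False, w: False}
  {s: True, u: True, l: False, w: False}
  {s: True, l: False, u: False, w: False}
  {w: True, u: True, s: False, l: False}
  {w: True, s: False, l: False, u: False}
  {w: True, s: True, u: True, l: False}
  {w: True, s: True, l: False, u: False}
  {u: True, l: True, w: False, s: False}
  {l: True, w: False, u: False, s: False}
  {s: True, l: True, u: True, w: False}
  {s: True, l: True, w: False, u: False}
  {u: True, l: True, w: True, s: False}
  {l: True, w: True, s: False, u: False}
  {s: True, l: True, w: True, u: True}


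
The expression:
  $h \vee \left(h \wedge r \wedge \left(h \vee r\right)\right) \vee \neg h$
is always true.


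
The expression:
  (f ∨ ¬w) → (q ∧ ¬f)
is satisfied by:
  {q: True, w: True, f: False}
  {q: True, f: False, w: False}
  {w: True, f: False, q: False}


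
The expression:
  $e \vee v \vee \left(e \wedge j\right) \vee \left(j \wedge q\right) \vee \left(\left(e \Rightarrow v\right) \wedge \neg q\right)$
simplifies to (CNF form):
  $e \vee j \vee v \vee \neg q$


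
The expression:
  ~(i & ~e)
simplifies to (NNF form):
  e | ~i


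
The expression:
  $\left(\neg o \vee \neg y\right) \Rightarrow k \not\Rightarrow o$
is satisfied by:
  {k: True, y: True, o: False}
  {k: True, y: False, o: False}
  {k: True, o: True, y: True}
  {o: True, y: True, k: False}


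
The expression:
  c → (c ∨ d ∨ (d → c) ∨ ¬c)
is always true.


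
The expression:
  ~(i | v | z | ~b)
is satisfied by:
  {b: True, v: False, z: False, i: False}


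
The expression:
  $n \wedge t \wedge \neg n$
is never true.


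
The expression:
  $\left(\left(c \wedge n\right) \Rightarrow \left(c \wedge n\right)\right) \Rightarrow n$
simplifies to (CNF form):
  $n$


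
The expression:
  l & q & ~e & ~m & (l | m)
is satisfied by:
  {q: True, l: True, e: False, m: False}


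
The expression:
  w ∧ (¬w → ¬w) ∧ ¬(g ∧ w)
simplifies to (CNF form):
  w ∧ ¬g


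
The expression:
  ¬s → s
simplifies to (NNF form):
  s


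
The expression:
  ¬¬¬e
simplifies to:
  ¬e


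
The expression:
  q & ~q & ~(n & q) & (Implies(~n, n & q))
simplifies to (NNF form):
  False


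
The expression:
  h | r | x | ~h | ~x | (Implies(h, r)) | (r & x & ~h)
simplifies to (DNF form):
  True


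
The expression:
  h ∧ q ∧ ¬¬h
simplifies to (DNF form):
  h ∧ q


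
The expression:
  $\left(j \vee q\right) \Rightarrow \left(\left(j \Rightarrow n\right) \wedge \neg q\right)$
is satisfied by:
  {n: True, q: False, j: False}
  {q: False, j: False, n: False}
  {j: True, n: True, q: False}


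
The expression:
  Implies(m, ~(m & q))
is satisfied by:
  {m: False, q: False}
  {q: True, m: False}
  {m: True, q: False}


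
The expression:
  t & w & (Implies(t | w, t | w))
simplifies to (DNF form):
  t & w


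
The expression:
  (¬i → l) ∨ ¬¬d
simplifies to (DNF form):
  d ∨ i ∨ l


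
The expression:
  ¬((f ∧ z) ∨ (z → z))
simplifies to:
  False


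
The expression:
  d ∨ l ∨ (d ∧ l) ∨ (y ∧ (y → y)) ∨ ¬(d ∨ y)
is always true.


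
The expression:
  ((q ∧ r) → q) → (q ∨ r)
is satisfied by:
  {r: True, q: True}
  {r: True, q: False}
  {q: True, r: False}


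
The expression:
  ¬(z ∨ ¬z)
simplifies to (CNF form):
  False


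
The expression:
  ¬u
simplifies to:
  ¬u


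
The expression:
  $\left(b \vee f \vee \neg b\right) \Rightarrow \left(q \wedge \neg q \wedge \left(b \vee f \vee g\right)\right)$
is never true.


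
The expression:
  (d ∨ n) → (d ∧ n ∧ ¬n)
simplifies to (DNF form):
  ¬d ∧ ¬n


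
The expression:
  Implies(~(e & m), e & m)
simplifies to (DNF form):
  e & m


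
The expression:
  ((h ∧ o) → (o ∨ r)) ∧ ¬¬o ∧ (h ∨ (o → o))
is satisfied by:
  {o: True}


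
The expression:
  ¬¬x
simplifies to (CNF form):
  x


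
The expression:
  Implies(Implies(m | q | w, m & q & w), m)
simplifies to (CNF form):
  m | q | w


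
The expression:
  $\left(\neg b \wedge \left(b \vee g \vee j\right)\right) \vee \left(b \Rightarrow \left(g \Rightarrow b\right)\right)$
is always true.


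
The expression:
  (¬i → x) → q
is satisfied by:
  {q: True, i: False, x: False}
  {x: True, q: True, i: False}
  {q: True, i: True, x: False}
  {x: True, q: True, i: True}
  {x: False, i: False, q: False}


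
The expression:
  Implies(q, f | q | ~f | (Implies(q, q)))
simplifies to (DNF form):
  True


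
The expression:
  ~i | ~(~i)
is always true.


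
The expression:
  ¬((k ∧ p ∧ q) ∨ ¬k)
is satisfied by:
  {k: True, p: False, q: False}
  {q: True, k: True, p: False}
  {p: True, k: True, q: False}


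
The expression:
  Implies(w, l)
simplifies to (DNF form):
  l | ~w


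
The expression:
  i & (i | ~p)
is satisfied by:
  {i: True}


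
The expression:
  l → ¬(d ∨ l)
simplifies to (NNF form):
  ¬l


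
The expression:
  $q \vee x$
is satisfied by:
  {x: True, q: True}
  {x: True, q: False}
  {q: True, x: False}


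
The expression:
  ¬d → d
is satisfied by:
  {d: True}


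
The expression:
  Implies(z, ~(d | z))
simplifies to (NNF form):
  ~z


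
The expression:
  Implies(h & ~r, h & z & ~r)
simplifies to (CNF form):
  r | z | ~h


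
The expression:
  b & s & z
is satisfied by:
  {z: True, b: True, s: True}


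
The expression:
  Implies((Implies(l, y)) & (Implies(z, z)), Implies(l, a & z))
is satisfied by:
  {z: True, a: True, l: False, y: False}
  {z: True, a: False, l: False, y: False}
  {a: True, z: False, l: False, y: False}
  {z: False, a: False, l: False, y: False}
  {y: True, z: True, a: True, l: False}
  {y: True, z: True, a: False, l: False}
  {y: True, a: True, z: False, l: False}
  {y: True, a: False, z: False, l: False}
  {z: True, l: True, a: True, y: False}
  {z: True, l: True, a: False, y: False}
  {l: True, a: True, z: False, y: False}
  {l: True, z: False, a: False, y: False}
  {y: True, z: True, l: True, a: True}


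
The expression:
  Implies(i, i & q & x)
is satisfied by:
  {x: True, q: True, i: False}
  {x: True, q: False, i: False}
  {q: True, x: False, i: False}
  {x: False, q: False, i: False}
  {i: True, x: True, q: True}


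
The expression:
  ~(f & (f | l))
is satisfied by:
  {f: False}


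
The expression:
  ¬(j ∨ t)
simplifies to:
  ¬j ∧ ¬t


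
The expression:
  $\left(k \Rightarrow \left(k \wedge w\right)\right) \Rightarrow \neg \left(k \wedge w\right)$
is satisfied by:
  {w: False, k: False}
  {k: True, w: False}
  {w: True, k: False}


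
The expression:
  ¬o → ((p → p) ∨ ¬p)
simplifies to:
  True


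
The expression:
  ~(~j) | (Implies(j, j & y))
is always true.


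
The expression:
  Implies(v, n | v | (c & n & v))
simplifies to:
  True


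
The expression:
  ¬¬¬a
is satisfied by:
  {a: False}


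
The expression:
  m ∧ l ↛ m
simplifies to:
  False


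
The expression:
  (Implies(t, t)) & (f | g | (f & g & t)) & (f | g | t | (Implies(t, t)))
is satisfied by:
  {g: True, f: True}
  {g: True, f: False}
  {f: True, g: False}


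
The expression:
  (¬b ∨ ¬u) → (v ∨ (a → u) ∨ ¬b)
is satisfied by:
  {v: True, u: True, a: False, b: False}
  {v: True, u: False, a: False, b: False}
  {u: True, b: False, v: False, a: False}
  {b: False, u: False, v: False, a: False}
  {b: True, v: True, u: True, a: False}
  {b: True, v: True, u: False, a: False}
  {b: True, u: True, v: False, a: False}
  {b: True, u: False, v: False, a: False}
  {a: True, v: True, u: True, b: False}
  {a: True, v: True, u: False, b: False}
  {a: True, u: True, v: False, b: False}
  {a: True, u: False, v: False, b: False}
  {b: True, a: True, v: True, u: True}
  {b: True, a: True, v: True, u: False}
  {b: True, a: True, u: True, v: False}


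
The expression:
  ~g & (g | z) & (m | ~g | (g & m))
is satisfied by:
  {z: True, g: False}


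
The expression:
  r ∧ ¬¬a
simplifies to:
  a ∧ r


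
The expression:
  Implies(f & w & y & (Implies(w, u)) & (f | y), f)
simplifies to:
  True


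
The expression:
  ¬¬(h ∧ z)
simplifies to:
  h ∧ z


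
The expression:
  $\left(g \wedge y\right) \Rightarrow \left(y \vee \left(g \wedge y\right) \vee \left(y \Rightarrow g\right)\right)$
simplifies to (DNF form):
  $\text{True}$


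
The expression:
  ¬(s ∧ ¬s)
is always true.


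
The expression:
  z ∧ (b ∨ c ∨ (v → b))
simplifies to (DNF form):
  (b ∧ z) ∨ (c ∧ z) ∨ (z ∧ ¬v)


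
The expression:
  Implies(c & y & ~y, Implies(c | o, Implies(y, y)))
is always true.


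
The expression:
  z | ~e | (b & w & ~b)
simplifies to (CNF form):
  z | ~e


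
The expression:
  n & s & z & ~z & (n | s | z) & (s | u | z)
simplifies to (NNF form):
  False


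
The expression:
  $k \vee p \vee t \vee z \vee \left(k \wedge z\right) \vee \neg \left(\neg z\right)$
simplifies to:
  $k \vee p \vee t \vee z$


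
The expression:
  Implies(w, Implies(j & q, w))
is always true.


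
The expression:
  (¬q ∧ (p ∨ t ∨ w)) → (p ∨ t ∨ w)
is always true.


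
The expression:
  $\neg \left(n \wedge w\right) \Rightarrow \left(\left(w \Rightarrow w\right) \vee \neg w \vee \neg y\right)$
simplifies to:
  $\text{True}$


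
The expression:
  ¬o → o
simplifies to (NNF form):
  o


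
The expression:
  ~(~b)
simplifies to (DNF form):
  b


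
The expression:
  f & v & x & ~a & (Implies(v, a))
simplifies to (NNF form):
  False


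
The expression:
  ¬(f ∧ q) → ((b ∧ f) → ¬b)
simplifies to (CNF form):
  q ∨ ¬b ∨ ¬f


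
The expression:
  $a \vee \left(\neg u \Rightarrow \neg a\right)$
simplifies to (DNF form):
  $\text{True}$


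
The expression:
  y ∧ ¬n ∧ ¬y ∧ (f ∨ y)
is never true.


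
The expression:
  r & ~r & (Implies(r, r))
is never true.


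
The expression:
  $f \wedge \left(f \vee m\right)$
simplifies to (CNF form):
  $f$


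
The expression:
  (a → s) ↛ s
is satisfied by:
  {a: False, s: False}


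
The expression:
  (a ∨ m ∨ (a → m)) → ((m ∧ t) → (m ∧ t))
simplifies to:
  True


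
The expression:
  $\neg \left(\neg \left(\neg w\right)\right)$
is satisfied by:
  {w: False}


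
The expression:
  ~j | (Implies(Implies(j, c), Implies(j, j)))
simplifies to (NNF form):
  True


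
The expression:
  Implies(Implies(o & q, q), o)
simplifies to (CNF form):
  o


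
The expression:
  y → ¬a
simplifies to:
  ¬a ∨ ¬y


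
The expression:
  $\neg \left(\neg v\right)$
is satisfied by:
  {v: True}


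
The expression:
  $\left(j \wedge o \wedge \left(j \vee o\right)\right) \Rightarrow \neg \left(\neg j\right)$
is always true.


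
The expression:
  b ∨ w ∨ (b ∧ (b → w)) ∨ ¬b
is always true.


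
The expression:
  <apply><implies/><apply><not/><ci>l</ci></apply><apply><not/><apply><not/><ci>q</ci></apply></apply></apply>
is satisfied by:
  {q: True, l: True}
  {q: True, l: False}
  {l: True, q: False}


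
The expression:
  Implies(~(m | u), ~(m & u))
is always true.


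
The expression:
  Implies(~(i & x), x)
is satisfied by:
  {x: True}


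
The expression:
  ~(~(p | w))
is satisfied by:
  {p: True, w: True}
  {p: True, w: False}
  {w: True, p: False}


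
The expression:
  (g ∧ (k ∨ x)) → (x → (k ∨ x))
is always true.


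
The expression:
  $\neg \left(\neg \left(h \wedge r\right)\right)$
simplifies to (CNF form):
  $h \wedge r$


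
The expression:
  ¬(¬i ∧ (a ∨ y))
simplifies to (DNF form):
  i ∨ (¬a ∧ ¬y)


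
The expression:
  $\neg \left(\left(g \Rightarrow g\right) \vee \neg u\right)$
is never true.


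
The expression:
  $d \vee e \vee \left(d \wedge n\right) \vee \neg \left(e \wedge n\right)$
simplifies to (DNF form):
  $\text{True}$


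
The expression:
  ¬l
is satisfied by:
  {l: False}


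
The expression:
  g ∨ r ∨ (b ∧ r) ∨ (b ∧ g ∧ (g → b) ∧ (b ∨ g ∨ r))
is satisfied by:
  {r: True, g: True}
  {r: True, g: False}
  {g: True, r: False}


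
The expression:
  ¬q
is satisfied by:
  {q: False}


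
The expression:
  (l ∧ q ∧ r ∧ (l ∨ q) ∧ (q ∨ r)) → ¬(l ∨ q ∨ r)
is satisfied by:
  {l: False, q: False, r: False}
  {r: True, l: False, q: False}
  {q: True, l: False, r: False}
  {r: True, q: True, l: False}
  {l: True, r: False, q: False}
  {r: True, l: True, q: False}
  {q: True, l: True, r: False}


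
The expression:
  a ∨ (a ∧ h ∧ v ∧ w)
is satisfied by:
  {a: True}


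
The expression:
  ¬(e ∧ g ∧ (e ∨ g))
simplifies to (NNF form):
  ¬e ∨ ¬g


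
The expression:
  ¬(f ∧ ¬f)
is always true.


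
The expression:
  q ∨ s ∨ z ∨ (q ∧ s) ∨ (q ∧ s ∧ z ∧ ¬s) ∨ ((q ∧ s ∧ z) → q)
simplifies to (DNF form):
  True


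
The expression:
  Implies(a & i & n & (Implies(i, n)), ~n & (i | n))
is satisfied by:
  {n: False, i: False, a: False}
  {a: True, n: False, i: False}
  {i: True, n: False, a: False}
  {a: True, i: True, n: False}
  {n: True, a: False, i: False}
  {a: True, n: True, i: False}
  {i: True, n: True, a: False}


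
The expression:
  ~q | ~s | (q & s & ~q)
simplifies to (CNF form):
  ~q | ~s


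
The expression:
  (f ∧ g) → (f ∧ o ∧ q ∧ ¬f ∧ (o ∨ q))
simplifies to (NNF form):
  ¬f ∨ ¬g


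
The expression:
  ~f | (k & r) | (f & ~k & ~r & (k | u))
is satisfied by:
  {r: True, k: True, u: True, f: False}
  {r: True, k: True, u: False, f: False}
  {r: True, u: True, k: False, f: False}
  {r: True, u: False, k: False, f: False}
  {k: True, u: True, r: False, f: False}
  {k: True, u: False, r: False, f: False}
  {u: True, r: False, k: False, f: False}
  {u: False, r: False, k: False, f: False}
  {f: True, r: True, k: True, u: True}
  {f: True, r: True, k: True, u: False}
  {f: True, u: True, k: False, r: False}


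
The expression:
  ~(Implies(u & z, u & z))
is never true.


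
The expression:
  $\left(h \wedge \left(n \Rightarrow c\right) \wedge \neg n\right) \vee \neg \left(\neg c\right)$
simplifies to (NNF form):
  $c \vee \left(h \wedge \neg n\right)$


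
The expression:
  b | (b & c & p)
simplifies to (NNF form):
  b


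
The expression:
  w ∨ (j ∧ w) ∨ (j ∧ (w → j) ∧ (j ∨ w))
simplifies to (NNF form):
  j ∨ w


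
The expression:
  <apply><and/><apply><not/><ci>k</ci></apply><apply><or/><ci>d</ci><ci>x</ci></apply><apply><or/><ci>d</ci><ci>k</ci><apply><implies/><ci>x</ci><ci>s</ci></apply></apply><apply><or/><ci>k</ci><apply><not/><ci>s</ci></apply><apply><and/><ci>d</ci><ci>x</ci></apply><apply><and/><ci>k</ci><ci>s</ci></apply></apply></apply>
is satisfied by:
  {x: True, d: True, k: False, s: False}
  {d: True, x: False, k: False, s: False}
  {x: True, s: True, d: True, k: False}


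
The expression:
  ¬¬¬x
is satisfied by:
  {x: False}


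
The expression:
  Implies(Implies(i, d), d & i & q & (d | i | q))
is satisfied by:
  {i: True, q: True, d: False}
  {i: True, q: False, d: False}
  {i: True, d: True, q: True}


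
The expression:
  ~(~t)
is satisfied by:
  {t: True}


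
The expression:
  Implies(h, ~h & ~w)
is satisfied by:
  {h: False}


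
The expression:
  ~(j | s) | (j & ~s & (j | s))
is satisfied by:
  {s: False}


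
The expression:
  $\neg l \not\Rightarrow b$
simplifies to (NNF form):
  $\neg b \wedge \neg l$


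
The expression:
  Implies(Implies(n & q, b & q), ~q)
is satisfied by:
  {n: True, b: False, q: False}
  {b: False, q: False, n: False}
  {n: True, b: True, q: False}
  {b: True, n: False, q: False}
  {q: True, n: True, b: False}


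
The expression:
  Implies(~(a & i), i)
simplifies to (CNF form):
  i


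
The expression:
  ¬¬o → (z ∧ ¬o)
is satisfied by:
  {o: False}


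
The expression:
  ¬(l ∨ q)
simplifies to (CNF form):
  ¬l ∧ ¬q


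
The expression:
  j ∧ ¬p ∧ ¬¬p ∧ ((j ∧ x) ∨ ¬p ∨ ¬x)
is never true.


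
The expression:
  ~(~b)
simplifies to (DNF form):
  b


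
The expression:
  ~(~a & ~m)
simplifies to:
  a | m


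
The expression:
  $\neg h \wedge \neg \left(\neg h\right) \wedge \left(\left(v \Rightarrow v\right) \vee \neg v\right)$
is never true.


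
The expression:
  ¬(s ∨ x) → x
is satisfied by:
  {x: True, s: True}
  {x: True, s: False}
  {s: True, x: False}


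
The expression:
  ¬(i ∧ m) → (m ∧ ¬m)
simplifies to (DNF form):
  i ∧ m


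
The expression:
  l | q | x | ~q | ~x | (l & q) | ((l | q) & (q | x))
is always true.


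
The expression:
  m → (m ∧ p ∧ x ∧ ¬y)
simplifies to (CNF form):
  (p ∨ ¬m) ∧ (x ∨ ¬m) ∧ (¬m ∨ ¬y)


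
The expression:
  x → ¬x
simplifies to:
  ¬x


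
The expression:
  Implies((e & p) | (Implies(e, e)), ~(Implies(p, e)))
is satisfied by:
  {p: True, e: False}


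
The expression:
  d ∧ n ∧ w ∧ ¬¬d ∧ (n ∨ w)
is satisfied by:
  {w: True, d: True, n: True}


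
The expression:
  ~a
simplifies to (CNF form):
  ~a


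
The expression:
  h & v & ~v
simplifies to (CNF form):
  False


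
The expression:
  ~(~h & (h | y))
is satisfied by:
  {h: True, y: False}
  {y: False, h: False}
  {y: True, h: True}


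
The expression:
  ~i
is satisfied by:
  {i: False}


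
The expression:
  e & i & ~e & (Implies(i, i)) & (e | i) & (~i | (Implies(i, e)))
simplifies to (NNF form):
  False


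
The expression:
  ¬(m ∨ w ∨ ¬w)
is never true.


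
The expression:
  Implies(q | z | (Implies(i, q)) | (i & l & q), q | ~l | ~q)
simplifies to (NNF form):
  True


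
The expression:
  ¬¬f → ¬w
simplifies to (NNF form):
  ¬f ∨ ¬w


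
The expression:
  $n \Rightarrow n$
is always true.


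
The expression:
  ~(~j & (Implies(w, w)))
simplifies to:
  j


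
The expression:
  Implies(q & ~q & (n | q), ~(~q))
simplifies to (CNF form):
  True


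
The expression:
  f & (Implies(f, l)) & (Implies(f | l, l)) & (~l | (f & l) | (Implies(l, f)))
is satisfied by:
  {f: True, l: True}


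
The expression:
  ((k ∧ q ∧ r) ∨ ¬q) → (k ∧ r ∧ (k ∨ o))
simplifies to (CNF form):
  (k ∨ q) ∧ (q ∨ r)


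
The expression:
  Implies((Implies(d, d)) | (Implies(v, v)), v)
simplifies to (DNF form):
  v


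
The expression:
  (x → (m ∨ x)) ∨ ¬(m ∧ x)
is always true.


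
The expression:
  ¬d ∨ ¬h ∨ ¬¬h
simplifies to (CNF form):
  True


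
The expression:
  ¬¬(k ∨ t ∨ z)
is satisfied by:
  {t: True, k: True, z: True}
  {t: True, k: True, z: False}
  {t: True, z: True, k: False}
  {t: True, z: False, k: False}
  {k: True, z: True, t: False}
  {k: True, z: False, t: False}
  {z: True, k: False, t: False}


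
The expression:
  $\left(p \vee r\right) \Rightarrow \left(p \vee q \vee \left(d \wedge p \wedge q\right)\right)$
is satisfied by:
  {q: True, p: True, r: False}
  {q: True, p: False, r: False}
  {p: True, q: False, r: False}
  {q: False, p: False, r: False}
  {r: True, q: True, p: True}
  {r: True, q: True, p: False}
  {r: True, p: True, q: False}


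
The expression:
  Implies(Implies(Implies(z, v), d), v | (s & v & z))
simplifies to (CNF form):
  (v | ~d) & (v | ~z)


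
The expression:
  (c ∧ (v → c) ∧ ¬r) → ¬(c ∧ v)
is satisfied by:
  {r: True, v: False, c: False}
  {v: False, c: False, r: False}
  {r: True, c: True, v: False}
  {c: True, v: False, r: False}
  {r: True, v: True, c: False}
  {v: True, r: False, c: False}
  {r: True, c: True, v: True}


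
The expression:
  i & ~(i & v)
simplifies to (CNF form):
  i & ~v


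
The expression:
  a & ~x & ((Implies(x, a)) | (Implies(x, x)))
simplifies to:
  a & ~x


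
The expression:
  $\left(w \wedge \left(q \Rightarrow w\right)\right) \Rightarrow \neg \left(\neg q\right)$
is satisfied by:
  {q: True, w: False}
  {w: False, q: False}
  {w: True, q: True}


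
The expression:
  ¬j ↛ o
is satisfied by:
  {o: True, j: False}
  {j: False, o: False}
  {j: True, o: True}


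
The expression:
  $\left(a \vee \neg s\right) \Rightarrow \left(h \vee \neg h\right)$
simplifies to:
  $\text{True}$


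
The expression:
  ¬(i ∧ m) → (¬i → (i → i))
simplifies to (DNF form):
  True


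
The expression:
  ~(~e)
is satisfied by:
  {e: True}


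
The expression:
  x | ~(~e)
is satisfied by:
  {x: True, e: True}
  {x: True, e: False}
  {e: True, x: False}


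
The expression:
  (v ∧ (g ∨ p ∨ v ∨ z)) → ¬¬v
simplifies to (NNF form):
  True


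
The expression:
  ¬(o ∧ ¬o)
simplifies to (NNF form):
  True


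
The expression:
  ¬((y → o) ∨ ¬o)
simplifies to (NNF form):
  False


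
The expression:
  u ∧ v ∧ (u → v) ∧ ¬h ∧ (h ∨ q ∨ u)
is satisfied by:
  {u: True, v: True, h: False}


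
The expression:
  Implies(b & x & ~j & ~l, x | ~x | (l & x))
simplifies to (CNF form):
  True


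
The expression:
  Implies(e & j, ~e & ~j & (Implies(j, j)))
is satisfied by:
  {e: False, j: False}
  {j: True, e: False}
  {e: True, j: False}


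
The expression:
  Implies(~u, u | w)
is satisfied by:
  {u: True, w: True}
  {u: True, w: False}
  {w: True, u: False}


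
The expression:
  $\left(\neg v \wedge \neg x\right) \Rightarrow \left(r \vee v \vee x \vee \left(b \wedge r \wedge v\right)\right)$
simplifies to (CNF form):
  $r \vee v \vee x$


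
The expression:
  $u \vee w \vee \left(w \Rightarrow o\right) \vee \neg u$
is always true.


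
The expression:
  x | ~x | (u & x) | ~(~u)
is always true.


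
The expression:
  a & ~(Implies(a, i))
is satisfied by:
  {a: True, i: False}


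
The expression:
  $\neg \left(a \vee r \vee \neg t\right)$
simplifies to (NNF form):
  $t \wedge \neg a \wedge \neg r$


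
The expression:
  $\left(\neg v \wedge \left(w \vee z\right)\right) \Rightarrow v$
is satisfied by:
  {v: True, w: False, z: False}
  {v: True, z: True, w: False}
  {v: True, w: True, z: False}
  {v: True, z: True, w: True}
  {z: False, w: False, v: False}


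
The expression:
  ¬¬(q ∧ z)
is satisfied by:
  {z: True, q: True}


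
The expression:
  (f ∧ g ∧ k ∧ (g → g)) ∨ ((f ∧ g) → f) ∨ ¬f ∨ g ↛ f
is always true.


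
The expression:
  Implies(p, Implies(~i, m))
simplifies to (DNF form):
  i | m | ~p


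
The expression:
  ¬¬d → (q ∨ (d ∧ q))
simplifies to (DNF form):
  q ∨ ¬d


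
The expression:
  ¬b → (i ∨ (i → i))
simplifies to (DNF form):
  True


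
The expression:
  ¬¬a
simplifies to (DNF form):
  a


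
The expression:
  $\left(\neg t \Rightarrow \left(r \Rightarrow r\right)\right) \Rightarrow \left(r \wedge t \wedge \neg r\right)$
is never true.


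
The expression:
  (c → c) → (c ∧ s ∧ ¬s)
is never true.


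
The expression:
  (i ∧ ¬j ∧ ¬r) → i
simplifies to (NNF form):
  True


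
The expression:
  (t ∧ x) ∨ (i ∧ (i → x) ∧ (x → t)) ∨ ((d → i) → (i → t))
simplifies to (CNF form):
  t ∨ ¬i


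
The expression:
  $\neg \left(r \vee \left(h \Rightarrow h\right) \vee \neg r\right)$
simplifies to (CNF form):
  $\text{False}$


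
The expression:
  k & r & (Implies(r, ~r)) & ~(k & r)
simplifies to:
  False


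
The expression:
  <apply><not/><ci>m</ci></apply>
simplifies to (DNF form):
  <apply><not/><ci>m</ci></apply>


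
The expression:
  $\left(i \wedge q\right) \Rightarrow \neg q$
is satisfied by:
  {q: False, i: False}
  {i: True, q: False}
  {q: True, i: False}


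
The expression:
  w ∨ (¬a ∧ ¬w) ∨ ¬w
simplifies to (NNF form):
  True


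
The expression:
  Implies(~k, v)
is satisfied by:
  {k: True, v: True}
  {k: True, v: False}
  {v: True, k: False}


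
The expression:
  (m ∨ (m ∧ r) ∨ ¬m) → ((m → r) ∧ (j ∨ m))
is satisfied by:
  {r: True, j: True, m: False}
  {j: True, m: False, r: False}
  {r: True, j: True, m: True}
  {r: True, m: True, j: False}


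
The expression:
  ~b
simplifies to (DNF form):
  ~b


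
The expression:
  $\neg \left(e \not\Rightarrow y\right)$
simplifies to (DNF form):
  $y \vee \neg e$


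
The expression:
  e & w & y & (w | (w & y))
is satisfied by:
  {e: True, w: True, y: True}


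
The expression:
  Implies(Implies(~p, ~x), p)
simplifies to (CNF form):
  p | x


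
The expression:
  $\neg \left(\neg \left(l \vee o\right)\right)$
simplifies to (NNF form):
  $l \vee o$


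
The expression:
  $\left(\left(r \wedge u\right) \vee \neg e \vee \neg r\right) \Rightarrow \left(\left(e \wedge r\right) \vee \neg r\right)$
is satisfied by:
  {e: True, r: False}
  {r: False, e: False}
  {r: True, e: True}


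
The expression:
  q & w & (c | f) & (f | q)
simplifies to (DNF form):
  (c & q & w) | (f & q & w)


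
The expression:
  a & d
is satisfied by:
  {a: True, d: True}


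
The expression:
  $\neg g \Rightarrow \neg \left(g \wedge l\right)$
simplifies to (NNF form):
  $\text{True}$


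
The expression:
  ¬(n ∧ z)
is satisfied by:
  {z: False, n: False}
  {n: True, z: False}
  {z: True, n: False}


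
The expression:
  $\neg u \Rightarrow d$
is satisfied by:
  {d: True, u: True}
  {d: True, u: False}
  {u: True, d: False}


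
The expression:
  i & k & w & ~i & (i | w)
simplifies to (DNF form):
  False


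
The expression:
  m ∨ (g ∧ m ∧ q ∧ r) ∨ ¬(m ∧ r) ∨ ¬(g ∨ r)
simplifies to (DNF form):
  True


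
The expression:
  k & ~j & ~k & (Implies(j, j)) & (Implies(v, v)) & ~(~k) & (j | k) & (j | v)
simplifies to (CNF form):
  False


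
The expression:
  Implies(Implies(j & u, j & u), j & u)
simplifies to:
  j & u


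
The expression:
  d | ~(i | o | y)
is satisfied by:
  {d: True, o: False, y: False, i: False}
  {i: True, d: True, o: False, y: False}
  {d: True, y: True, o: False, i: False}
  {i: True, d: True, y: True, o: False}
  {d: True, o: True, y: False, i: False}
  {d: True, i: True, o: True, y: False}
  {d: True, y: True, o: True, i: False}
  {i: True, d: True, y: True, o: True}
  {i: False, o: False, y: False, d: False}


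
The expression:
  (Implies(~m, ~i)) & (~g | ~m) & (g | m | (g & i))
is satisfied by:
  {m: True, g: False, i: False}
  {i: True, m: True, g: False}
  {g: True, i: False, m: False}


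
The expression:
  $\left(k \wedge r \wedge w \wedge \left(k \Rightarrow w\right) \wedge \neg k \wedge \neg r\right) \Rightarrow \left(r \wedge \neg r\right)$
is always true.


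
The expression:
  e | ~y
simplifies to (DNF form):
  e | ~y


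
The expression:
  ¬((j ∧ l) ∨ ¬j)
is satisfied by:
  {j: True, l: False}


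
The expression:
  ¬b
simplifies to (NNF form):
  ¬b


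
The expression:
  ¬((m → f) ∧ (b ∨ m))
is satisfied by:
  {m: False, b: False, f: False}
  {f: True, m: False, b: False}
  {m: True, f: False, b: False}
  {b: True, m: True, f: False}


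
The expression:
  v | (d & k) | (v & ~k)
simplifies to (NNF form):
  v | (d & k)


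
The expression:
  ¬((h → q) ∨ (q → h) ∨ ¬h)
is never true.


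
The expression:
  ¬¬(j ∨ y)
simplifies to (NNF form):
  j ∨ y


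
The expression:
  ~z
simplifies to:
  ~z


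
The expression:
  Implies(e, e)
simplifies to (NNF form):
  True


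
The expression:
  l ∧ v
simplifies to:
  l ∧ v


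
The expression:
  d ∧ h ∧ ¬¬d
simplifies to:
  d ∧ h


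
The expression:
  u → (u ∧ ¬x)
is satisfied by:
  {u: False, x: False}
  {x: True, u: False}
  {u: True, x: False}


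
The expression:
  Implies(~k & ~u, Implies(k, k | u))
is always true.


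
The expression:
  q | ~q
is always true.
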